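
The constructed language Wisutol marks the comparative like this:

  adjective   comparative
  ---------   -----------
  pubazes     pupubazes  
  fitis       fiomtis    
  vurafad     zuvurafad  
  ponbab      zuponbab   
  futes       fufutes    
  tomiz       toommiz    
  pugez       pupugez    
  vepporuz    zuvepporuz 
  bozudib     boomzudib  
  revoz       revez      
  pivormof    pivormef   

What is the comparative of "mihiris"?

miomhiris

vepporuz and revoz both end in -z yet inflect differently (zuvepporuz, revez), so the final letter is not what conditions the rule; the last vowel is.
"mihiris" has last vowel 'i'. The stems whose last vowel is 'i' (tomiz → toommiz, bozudib → boomzudib, fitis → fiomtis) insert -om- after the first vowel.
So mihiris → miomhiris.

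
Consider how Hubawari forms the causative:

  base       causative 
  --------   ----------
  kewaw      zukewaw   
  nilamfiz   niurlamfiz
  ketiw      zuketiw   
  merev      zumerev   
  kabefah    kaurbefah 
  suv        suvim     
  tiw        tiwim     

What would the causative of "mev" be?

suv and merev both end in -v yet inflect differently (suvim, zumerev), so the final letter is not what conditions the rule; the number of vowels is.
"mev" has 1 vowel. The stems with 1 vowel (tiw → tiwim, suv → suvim) add -im.
So mev → mevim.

mevim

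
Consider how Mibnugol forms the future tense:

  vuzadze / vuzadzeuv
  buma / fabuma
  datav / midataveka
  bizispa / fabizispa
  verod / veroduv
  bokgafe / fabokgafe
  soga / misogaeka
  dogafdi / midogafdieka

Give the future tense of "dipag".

midipageka

bokgafe and vuzadze both end in -e yet inflect differently (fabokgafe, vuzadzeuv), so the final letter is not what conditions the rule; the first letter is.
"dipag" begins with d-. The stems beginning with d- (datav → midataveka, dogafdi → midogafdieka) add mi- … -eka around the stem.
So dipag → midipageka.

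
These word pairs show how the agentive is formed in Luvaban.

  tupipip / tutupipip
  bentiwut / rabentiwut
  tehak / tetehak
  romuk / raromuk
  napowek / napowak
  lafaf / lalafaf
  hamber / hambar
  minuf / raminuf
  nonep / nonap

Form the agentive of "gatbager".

gatbagar

"gatbager" has last vowel 'e'. The stems whose last vowel is 'e' (nonep → nonap, hamber → hambar, napowek → napowak) change the last vowel to 'a'.
So gatbager → gatbagar.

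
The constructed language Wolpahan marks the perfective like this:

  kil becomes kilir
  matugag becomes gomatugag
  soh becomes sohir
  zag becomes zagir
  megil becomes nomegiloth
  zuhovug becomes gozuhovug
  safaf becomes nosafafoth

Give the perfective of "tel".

kil and megil both end in -l yet inflect differently (kilir, nomegiloth), so the final letter is not what conditions the rule; the number of vowels is.
"tel" has 1 vowel. The stems with 1 vowel (soh → sohir, kil → kilir, zag → zagir) add -ir.
The other patterns: stems with 2 vowels add no- … -oth around the stem; stems with 3 vowels add the prefix go-.
So tel → telir.

telir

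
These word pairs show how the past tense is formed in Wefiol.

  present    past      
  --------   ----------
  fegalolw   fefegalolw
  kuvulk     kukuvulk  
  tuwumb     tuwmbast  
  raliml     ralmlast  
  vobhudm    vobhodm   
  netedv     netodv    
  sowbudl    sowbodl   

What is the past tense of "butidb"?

butodb

raliml and sowbudl both end in -l yet inflect differently (ralmlast, sowbodl), so the final letter is not what conditions the rule; the second-to-last letter is.
"butidb" has second-to-last letter 'd'. The stems whose second-to-last letter is 'd' (vobhudm → vobhodm, netedv → netodv, sowbudl → sowbodl) change the last vowel to 'o'.
So butidb → butodb.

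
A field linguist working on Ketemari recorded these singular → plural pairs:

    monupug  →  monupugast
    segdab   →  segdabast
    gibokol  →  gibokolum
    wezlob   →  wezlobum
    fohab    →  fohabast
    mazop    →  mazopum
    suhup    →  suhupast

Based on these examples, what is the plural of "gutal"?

wezlob and segdab both end in -b yet inflect differently (wezlobum, segdabast), so the final letter is not what conditions the rule; the last vowel is.
"gutal" has last vowel 'a'. The stems whose last vowel is 'a' (segdab → segdabast, fohab → fohabast) add -ast.
The other pattern: stems whose last vowel is 'o' add -um.
So gutal → gutalast.

gutalast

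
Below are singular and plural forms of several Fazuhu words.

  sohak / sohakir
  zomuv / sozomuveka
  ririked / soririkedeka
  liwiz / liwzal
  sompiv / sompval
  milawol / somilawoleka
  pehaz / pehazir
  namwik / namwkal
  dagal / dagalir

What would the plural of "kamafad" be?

sohak and namwik both end in -k yet inflect differently (sohakir, namwkal), so the final letter is not what conditions the rule; the last vowel is.
"kamafad" has last vowel 'a'. The stems whose last vowel is 'a' (dagal → dagalir, pehaz → pehazir, sohak → sohakir) add -ir.
So kamafad → kamafadir.

kamafadir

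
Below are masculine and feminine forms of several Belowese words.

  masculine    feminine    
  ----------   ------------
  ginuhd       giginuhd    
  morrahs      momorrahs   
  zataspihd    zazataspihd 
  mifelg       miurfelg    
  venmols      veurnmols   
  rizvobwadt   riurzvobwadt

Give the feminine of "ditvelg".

morrahs and venmols both end in -s yet inflect differently (momorrahs, veurnmols), so the final letter is not what conditions the rule; the second-to-last letter is.
"ditvelg" has second-to-last letter 'l'. The stems whose second-to-last letter is 'l' (mifelg → miurfelg, venmols → veurnmols) insert -ur- after the first vowel.
The other pattern: stems whose second-to-last letter is 'h' repeat the first consonant+vowel as a prefix.
So ditvelg → diurtvelg.

diurtvelg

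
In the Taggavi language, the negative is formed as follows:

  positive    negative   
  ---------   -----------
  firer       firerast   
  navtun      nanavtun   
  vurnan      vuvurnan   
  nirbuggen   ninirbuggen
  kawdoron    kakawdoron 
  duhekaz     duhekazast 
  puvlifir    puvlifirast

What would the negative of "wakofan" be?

"wakofan" ends in -n. The stems ending in -n (navtun → nanavtun, kawdoron → kakawdoron, nirbuggen → ninirbuggen) repeat the first consonant+vowel as a prefix.
The other pattern: stems ending in -r or -z add -ast.
So wakofan → wawakofan.

wawakofan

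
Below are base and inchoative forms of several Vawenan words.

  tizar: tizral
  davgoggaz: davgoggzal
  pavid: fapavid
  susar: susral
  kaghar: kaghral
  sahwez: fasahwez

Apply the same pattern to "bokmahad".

"bokmahad" has last vowel 'a'. The stems whose last vowel is 'a' (tizar → tizral, susar → susral, kaghar → kaghral) delete the last vowel and add -al.
So bokmahad → bokmahdal.

bokmahdal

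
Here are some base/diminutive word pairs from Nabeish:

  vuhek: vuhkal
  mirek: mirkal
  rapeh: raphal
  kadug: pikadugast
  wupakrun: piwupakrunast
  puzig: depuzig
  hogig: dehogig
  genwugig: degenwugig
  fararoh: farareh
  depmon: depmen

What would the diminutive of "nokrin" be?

denokrin

kadug and puzig both end in -g yet inflect differently (pikadugast, depuzig), so the final letter is not what conditions the rule; the last vowel is.
"nokrin" has last vowel 'i'. The stems whose last vowel is 'i' (puzig → depuzig, hogig → dehogig, genwugig → degenwugig) add the prefix de-.
So nokrin → denokrin.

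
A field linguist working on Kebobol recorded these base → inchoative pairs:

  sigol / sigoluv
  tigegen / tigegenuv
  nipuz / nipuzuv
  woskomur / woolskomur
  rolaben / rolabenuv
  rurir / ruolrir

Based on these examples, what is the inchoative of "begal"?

begaluv

woskomur and nipuz both have last vowel 'u' yet inflect differently (woolskomur, nipuzuv), so the last vowel is not what conditions the rule; the final letter is.
"begal" ends in -l. The one such stem in the data (sigol → sigoluv) adds -uv, so the same rule applies.
So begal → begaluv.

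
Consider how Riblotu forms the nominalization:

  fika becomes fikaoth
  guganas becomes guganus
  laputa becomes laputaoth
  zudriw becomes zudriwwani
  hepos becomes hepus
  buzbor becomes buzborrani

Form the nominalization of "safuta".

safutaoth

"safuta" ends in -a. The stems ending in -a (fika → fikaoth, laputa → laputaoth) add -oth.
The other patterns: stems ending in -s change the last vowel to 'u'; stems ending in -r or -w double the final consonant and add -ani.
So safuta → safutaoth.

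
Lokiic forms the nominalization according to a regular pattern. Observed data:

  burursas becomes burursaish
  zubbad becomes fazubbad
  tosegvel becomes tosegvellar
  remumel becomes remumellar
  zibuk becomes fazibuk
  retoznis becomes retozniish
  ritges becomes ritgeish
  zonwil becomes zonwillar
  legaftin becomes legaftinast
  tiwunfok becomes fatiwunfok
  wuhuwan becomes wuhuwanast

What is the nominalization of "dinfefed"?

fadinfefed

"dinfefed" ends in -d. The one such stem in the data (zubbad → fazubbad) adds the prefix fa-, so the same rule applies.
So dinfefed → fadinfefed.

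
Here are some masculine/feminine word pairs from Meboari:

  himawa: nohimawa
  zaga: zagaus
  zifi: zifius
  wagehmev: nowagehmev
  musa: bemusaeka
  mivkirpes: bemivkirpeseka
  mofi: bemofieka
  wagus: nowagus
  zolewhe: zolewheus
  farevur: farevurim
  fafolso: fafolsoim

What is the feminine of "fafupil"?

"fafupil" begins with f-. The stems beginning with f- (farevur → farevurim, fafolso → fafolsoim) add -im.
So fafupil → fafupilim.

fafupilim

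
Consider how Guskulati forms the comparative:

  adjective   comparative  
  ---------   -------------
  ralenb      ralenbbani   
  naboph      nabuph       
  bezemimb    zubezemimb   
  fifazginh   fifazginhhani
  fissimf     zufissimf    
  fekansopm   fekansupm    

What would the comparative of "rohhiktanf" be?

rohhiktanffani

naboph and fifazginh both end in -h yet inflect differently (nabuph, fifazginhhani), so the final letter is not what conditions the rule; the second-to-last letter is.
"rohhiktanf" has second-to-last letter 'n'. The stems whose second-to-last letter is 'n' (fifazginh → fifazginhhani, ralenb → ralenbbani) double the final consonant and add -ani.
The other patterns: stems whose second-to-last letter is 'p' change the last vowel to 'u'; stems whose second-to-last letter is 'm' add the prefix zu-.
So rohhiktanf → rohhiktanffani.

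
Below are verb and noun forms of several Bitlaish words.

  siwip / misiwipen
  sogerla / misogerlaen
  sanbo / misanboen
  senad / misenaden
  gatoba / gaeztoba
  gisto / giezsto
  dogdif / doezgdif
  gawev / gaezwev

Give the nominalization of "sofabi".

sogerla and gatoba both end in -a yet inflect differently (misogerlaen, gaeztoba), so the final letter is not what conditions the rule; the first letter is.
"sofabi" begins with s-. The stems beginning with s- (siwip → misiwipen, sogerla → misogerlaen, sanbo → misanboen) add mi- … -en around the stem.
So sofabi → misofabien.

misofabien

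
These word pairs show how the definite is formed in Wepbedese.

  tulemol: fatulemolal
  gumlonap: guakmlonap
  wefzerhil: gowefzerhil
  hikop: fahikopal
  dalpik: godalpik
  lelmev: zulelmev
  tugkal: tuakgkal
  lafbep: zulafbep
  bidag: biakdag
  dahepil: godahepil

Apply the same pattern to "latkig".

"latkig" has last vowel 'i'. The stems whose last vowel is 'i' (wefzerhil → gowefzerhil, dahepil → godahepil, dalpik → godalpik) add the prefix go-.
So latkig → golatkig.

golatkig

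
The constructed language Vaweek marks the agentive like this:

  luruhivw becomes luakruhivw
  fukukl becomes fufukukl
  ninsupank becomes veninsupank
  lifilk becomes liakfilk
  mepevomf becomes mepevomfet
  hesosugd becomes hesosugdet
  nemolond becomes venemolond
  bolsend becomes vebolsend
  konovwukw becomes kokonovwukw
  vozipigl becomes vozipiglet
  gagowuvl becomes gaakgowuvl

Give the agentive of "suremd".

suremdet

"suremd" has second-to-last letter 'm'. The one such stem in the data (mepevomf → mepevomfet) adds -et, so the same rule applies.
The other patterns: stems whose second-to-last letter is 'n' add the prefix ve-; stems whose second-to-last letter is 'k' repeat the first consonant+vowel as a prefix; stems whose second-to-last letter is 'l' or 'v' insert -ak- after the first vowel.
So suremd → suremdet.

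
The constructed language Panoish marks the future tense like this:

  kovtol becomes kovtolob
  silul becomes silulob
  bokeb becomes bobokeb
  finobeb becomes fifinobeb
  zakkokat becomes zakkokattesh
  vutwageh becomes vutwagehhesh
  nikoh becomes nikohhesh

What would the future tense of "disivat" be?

disivattesh

"disivat" ends in -t. The one such stem in the data (zakkokat → zakkokattesh) doubles the final consonant and adds -esh (as do vutwageh, nikoh), so the same rule applies.
The other patterns: stems ending in -l add -ob; stems ending in -b repeat the first consonant+vowel as a prefix.
So disivat → disivattesh.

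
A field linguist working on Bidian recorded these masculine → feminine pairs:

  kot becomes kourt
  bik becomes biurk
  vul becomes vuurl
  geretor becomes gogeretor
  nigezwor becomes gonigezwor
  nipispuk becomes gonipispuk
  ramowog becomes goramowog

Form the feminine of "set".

bik and nipispuk both end in -k yet inflect differently (biurk, gonipispuk), so the final letter is not what conditions the rule; the number of vowels is.
"set" has 1 vowel. The stems with 1 vowel (kot → kourt, bik → biurk, vul → vuurl) insert -ur- after the first vowel.
The other pattern: stems with 3 vowels add the prefix go-.
So set → seurt.

seurt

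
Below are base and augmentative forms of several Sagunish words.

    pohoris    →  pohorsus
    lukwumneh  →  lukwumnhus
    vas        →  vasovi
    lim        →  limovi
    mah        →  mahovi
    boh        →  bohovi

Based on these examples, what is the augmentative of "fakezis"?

fakezsus

"fakezis" has 3 vowels. The stems with 3 vowels (pohoris → pohorsus, lukwumneh → lukwumnhus) delete the last vowel and add -us.
The other pattern: stems with 1 vowel add -ovi.
So fakezis → fakezsus.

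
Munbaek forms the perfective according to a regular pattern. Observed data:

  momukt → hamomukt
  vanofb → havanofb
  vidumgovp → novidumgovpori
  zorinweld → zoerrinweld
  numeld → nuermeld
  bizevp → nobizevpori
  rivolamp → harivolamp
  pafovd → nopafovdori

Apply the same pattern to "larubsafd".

halarubsafd

"larubsafd" has second-to-last letter 'f'. The one such stem in the data (vanofb → havanofb) adds the prefix ha-, so the same rule applies.
The other patterns: stems whose second-to-last letter is 'l' insert -er- after the first vowel; stems whose second-to-last letter is 'v' add no- … -ori around the stem.
So larubsafd → halarubsafd.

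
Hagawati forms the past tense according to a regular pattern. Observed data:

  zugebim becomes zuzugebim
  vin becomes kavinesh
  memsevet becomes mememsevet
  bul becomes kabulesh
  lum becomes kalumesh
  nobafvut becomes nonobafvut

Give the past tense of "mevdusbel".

zugebim and lum both end in -m yet inflect differently (zuzugebim, kalumesh), so the final letter is not what conditions the rule; the number of vowels is.
"mevdusbel" has 3 vowels. The stems with 3 vowels (zugebim → zuzugebim, nobafvut → nonobafvut, memsevet → mememsevet) repeat the first consonant+vowel as a prefix.
The other pattern: stems with 1 vowel add ka- … -esh around the stem.
So mevdusbel → memevdusbel.

memevdusbel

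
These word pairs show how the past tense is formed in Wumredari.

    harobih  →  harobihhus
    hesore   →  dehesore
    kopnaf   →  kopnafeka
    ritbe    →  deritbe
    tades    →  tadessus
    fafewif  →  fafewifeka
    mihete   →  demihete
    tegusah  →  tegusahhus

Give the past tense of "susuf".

kopnaf and tegusah both have last vowel 'a' yet inflect differently (kopnafeka, tegusahhus), so the last vowel is not what conditions the rule; the final letter is.
"susuf" ends in -f. The stems ending in -f (kopnaf → kopnafeka, fafewif → fafewifeka) add -eka.
So susuf → susufeka.

susufeka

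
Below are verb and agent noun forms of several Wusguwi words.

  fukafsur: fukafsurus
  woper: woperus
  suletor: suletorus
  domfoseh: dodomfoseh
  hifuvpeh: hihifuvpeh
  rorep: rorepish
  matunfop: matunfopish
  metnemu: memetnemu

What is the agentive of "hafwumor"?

matunfop and suletor both have last vowel 'o' yet inflect differently (matunfopish, suletorus), so the last vowel is not what conditions the rule; the final letter is.
"hafwumor" ends in -r. The stems ending in -r (suletor → suletorus, woper → woperus, fukafsur → fukafsurus) add -us.
The other patterns: stems ending in -p add -ish; stems ending in -h or -u repeat the first consonant+vowel as a prefix.
So hafwumor → hafwumorus.

hafwumorus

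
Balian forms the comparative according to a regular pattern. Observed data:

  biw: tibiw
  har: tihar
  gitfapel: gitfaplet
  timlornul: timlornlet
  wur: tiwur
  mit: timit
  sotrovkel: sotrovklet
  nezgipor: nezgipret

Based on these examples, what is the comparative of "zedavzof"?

zedavzfet

"zedavzof" has 3 vowels. The stems with 3 vowels (gitfapel → gitfaplet, nezgipor → nezgipret, timlornul → timlornlet) delete the last vowel and add -et.
So zedavzof → zedavzfet.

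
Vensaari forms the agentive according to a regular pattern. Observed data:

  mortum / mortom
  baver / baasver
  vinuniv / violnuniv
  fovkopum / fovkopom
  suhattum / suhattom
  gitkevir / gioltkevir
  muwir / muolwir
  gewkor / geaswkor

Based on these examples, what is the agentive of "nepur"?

nepor

gitkevir and gewkor both end in -r yet inflect differently (gioltkevir, geaswkor), so the final letter is not what conditions the rule; the last vowel is.
"nepur" has last vowel 'u'. The stems whose last vowel is 'u' (fovkopum → fovkopom, mortum → mortom, suhattum → suhattom) change the last vowel to 'o'.
The other patterns: stems whose last vowel is 'i' insert -ol- after the first vowel; stems whose last vowel is 'e' or 'o' insert -as- after the first vowel.
So nepur → nepor.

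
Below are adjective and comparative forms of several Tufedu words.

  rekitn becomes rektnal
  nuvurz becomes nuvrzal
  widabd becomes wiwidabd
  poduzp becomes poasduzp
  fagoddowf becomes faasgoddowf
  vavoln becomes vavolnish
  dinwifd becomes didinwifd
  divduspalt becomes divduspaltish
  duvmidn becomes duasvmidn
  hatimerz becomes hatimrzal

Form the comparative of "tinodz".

tiasnodz

"tinodz" has second-to-last letter 'd'. The one such stem in the data (duvmidn → duasvmidn) inserts -as- after the first vowel (as do fagoddowf, poduzp), so the same rule applies.
The other patterns: stems whose second-to-last letter is 'r' or 't' delete the last vowel and add -al; stems whose second-to-last letter is 'l' add -ish; stems whose second-to-last letter is 'b' or 'f' repeat the first consonant+vowel as a prefix.
So tinodz → tiasnodz.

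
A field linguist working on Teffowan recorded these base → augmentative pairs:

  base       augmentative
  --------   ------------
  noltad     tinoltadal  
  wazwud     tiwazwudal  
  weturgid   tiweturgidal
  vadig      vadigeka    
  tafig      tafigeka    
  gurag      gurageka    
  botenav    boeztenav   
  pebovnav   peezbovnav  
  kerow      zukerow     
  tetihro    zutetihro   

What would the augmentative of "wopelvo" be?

zuwopelvo

weturgid and vadig both have last vowel 'i' yet inflect differently (tiweturgidal, vadigeka), so the last vowel is not what conditions the rule; the final letter is.
"wopelvo" ends in -o. The one such stem in the data (tetihro → zutetihro) adds the prefix zu-, so the same rule applies.
The other patterns: stems ending in -d add ti- … -al around the stem; stems ending in -g add -eka; stems ending in -v insert -ez- after the first vowel.
So wopelvo → zuwopelvo.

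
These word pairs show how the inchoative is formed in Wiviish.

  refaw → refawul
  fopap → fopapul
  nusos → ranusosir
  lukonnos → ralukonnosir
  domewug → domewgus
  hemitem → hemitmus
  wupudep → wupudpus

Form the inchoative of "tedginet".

tedgintus

fopap and wupudep both end in -p yet inflect differently (fopapul, wupudpus), so the final letter is not what conditions the rule; the last vowel is.
"tedginet" has last vowel 'e'. The stems whose last vowel is 'e' (hemitem → hemitmus, wupudep → wupudpus) delete the last vowel and add -us.
The other patterns: stems whose last vowel is 'a' add -ul; stems whose last vowel is 'o' add ra- … -ir around the stem.
So tedginet → tedgintus.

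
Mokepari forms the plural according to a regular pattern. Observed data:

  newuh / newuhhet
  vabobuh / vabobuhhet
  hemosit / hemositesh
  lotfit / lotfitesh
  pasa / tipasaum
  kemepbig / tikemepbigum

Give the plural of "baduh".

"baduh" ends in -h. The stems ending in -h (newuh → newuhhet, vabobuh → vabobuhhet) double the final consonant and add -et.
The other patterns: stems ending in -t add -esh; stems ending in -a or -g add ti- … -um around the stem.
So baduh → baduhhet.

baduhhet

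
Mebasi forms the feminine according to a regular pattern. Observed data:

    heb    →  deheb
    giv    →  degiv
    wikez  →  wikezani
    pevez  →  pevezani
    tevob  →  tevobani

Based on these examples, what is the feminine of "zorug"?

zorugani

heb and tevob both end in -b yet inflect differently (deheb, tevobani), so the final letter is not what conditions the rule; the number of vowels is.
"zorug" has 2 vowels. The stems with 2 vowels (wikez → wikezani, pevez → pevezani, tevob → tevobani) add -ani.
The other pattern: stems with 1 vowel add the prefix de-.
So zorug → zorugani.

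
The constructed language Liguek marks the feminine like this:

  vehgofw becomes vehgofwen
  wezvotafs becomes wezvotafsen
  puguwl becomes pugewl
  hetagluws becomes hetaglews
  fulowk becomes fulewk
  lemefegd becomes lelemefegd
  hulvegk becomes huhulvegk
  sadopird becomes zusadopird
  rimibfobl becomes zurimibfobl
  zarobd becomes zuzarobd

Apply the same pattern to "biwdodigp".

bibiwdodigp

wezvotafs and hetagluws both end in -s yet inflect differently (wezvotafsen, hetaglews), so the final letter is not what conditions the rule; the second-to-last letter is.
"biwdodigp" has second-to-last letter 'g'. The stems whose second-to-last letter is 'g' (lemefegd → lelemefegd, hulvegk → huhulvegk) repeat the first consonant+vowel as a prefix.
So biwdodigp → bibiwdodigp.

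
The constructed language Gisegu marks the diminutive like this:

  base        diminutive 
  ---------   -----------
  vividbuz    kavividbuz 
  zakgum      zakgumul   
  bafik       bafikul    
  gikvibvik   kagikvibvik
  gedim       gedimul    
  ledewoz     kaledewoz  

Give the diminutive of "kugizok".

bafik and gikvibvik both end in -k yet inflect differently (bafikul, kagikvibvik), so the final letter is not what conditions the rule; the number of vowels is.
"kugizok" has 3 vowels. The stems with 3 vowels (vividbuz → kavividbuz, gikvibvik → kagikvibvik, ledewoz → kaledewoz) add the prefix ka-.
The other pattern: stems with 2 vowels add -ul.
So kugizok → kakugizok.

kakugizok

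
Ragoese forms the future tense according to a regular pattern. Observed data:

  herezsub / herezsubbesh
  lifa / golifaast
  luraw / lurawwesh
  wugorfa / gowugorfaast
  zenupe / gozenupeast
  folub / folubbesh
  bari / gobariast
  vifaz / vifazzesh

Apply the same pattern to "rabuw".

rabuwwesh

luraw and lifa both have last vowel 'a' yet inflect differently (lurawwesh, golifaast), so the last vowel is not what conditions the rule; whether the stem ends in a vowel or a consonant is.
"rabuw" ends in a consonant. The stems ending in a consonant (luraw → lurawwesh, folub → folubbesh, herezsub → herezsubbesh) double the final consonant and add -esh.
The other pattern: stems ending in a vowel add go- … -ast around the stem.
So rabuw → rabuwwesh.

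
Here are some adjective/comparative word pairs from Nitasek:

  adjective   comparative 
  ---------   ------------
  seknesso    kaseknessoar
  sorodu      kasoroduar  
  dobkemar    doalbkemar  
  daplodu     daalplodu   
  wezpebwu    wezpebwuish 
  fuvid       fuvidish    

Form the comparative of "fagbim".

sorodu and daplodu both end in -u yet inflect differently (kasoroduar, daalplodu), so the final letter is not what conditions the rule; the first letter is.
"fagbim" begins with f-. The one such stem in the data (fuvid → fuvidish) adds -ish, so the same rule applies.
The other patterns: stems beginning with s- add ka- … -ar around the stem; stems beginning with d- insert -al- after the first vowel.
So fagbim → fagbimish.

fagbimish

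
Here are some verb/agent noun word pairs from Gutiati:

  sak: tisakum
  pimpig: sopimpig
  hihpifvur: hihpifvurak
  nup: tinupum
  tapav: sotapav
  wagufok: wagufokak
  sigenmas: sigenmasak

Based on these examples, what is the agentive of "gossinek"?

gossinekak

"gossinek" has 3 vowels. The stems with 3 vowels (wagufok → wagufokak, sigenmas → sigenmasak, hihpifvur → hihpifvurak) add -ak.
So gossinek → gossinekak.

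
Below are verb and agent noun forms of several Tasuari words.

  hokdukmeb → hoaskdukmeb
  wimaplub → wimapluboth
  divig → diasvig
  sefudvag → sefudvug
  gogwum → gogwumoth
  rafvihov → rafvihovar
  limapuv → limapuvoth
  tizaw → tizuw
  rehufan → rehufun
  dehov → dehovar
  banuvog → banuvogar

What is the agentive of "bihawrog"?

bihawrogar

"bihawrog" has last vowel 'o'. The stems whose last vowel is 'o' (banuvog → banuvogar, dehov → dehovar, rafvihov → rafvihovar) add -ar.
The other patterns: stems whose last vowel is 'u' add -oth; stems whose last vowel is 'a' change the last vowel to 'u'; stems whose last vowel is 'e' or 'i' insert -as- after the first vowel.
So bihawrog → bihawrogar.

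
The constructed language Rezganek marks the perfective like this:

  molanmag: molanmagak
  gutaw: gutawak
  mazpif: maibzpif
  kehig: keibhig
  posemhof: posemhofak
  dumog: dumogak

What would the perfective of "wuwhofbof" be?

wuwhofbofak

"wuwhofbof" has last vowel 'o'. The stems whose last vowel is 'o' (posemhof → posemhofak, dumog → dumogak) add -ak.
So wuwhofbof → wuwhofbofak.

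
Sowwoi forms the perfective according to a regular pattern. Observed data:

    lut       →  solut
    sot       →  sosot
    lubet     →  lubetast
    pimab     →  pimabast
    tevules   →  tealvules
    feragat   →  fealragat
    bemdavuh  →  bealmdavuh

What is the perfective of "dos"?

lut and lubet both end in -t yet inflect differently (solut, lubetast), so the final letter is not what conditions the rule; the number of vowels is.
"dos" has 1 vowel. The stems with 1 vowel (lut → solut, sot → sosot) add the prefix so-.
So dos → sodos.

sodos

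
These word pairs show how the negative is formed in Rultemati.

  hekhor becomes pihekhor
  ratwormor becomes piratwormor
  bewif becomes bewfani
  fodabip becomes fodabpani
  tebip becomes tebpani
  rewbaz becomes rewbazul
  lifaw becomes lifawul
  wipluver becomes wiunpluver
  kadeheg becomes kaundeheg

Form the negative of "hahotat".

hahotatul

hekhor and wipluver both end in -r yet inflect differently (pihekhor, wiunpluver), so the final letter is not what conditions the rule; the last vowel is.
"hahotat" has last vowel 'a'. The stems whose last vowel is 'a' (rewbaz → rewbazul, lifaw → lifawul) add -ul.
The other patterns: stems whose last vowel is 'o' add the prefix pi-; stems whose last vowel is 'i' delete the last vowel and add -ani; stems whose last vowel is 'e' insert -un- after the first vowel.
So hahotat → hahotatul.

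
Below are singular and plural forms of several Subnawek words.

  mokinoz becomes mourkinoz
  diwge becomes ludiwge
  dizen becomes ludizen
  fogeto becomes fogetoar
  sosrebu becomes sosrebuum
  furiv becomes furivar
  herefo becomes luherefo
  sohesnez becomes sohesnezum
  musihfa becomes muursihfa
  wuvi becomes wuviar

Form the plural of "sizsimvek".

mokinoz and sohesnez both end in -z yet inflect differently (mourkinoz, sohesnezum), so the final letter is not what conditions the rule; the first letter is.
"sizsimvek" begins with s-. The stems beginning with s- (sohesnez → sohesnezum, sosrebu → sosrebuum) add -um.
So sizsimvek → sizsimvekum.

sizsimvekum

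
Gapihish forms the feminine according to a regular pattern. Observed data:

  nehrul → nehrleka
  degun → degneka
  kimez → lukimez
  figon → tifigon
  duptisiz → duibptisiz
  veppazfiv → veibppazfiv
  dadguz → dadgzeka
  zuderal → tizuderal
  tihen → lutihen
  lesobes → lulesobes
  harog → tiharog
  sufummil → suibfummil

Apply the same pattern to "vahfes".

luvahfes

dadguz and duptisiz both end in -z yet inflect differently (dadgzeka, duibptisiz), so the final letter is not what conditions the rule; the last vowel is.
"vahfes" has last vowel 'e'. The stems whose last vowel is 'e' (tihen → lutihen, kimez → lukimez, lesobes → lulesobes) add the prefix lu-.
So vahfes → luvahfes.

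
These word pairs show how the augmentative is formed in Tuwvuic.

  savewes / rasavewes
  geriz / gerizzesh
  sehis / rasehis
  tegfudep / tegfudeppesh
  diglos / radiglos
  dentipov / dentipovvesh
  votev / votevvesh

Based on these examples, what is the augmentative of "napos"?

diglos and dentipov both have last vowel 'o' yet inflect differently (radiglos, dentipovvesh), so the last vowel is not what conditions the rule; the final letter is.
"napos" ends in -s. The stems ending in -s (sehis → rasehis, diglos → radiglos, savewes → rasavewes) add the prefix ra-.
The other pattern: stems ending in -p, -v or -z double the final consonant and add -esh.
So napos → ranapos.

ranapos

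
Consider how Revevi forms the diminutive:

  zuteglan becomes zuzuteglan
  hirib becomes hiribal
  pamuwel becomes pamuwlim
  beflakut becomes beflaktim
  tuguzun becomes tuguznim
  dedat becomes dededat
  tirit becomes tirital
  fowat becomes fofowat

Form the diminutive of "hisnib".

hisnibal

tirit and dedat both end in -t yet inflect differently (tirital, dededat), so the final letter is not what conditions the rule; the last vowel is.
"hisnib" has last vowel 'i'. The stems whose last vowel is 'i' (tirit → tirital, hirib → hiribal) add -al.
So hisnib → hisnibal.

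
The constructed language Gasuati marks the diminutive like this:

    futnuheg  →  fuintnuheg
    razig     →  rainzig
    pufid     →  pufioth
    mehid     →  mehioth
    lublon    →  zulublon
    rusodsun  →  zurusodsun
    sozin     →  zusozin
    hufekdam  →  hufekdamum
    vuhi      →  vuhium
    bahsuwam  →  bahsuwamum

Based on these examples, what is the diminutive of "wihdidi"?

wihdidium

"wihdidi" ends in -i. The one such stem in the data (vuhi → vuhium) adds -um, so the same rule applies.
The other patterns: stems ending in -g insert -in- after the first vowel; stems ending in -d drop the final letter and add -oth; stems ending in -n add the prefix zu-.
So wihdidi → wihdidium.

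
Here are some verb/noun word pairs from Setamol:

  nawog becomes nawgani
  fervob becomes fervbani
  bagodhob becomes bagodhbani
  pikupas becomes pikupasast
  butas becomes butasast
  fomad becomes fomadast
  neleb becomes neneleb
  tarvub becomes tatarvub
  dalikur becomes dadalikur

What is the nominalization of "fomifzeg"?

fervob and neleb both end in -b yet inflect differently (fervbani, neneleb), so the final letter is not what conditions the rule; the last vowel is.
"fomifzeg" has last vowel 'e'. The one such stem in the data (neleb → neneleb) repeats the first consonant+vowel as a prefix (as do tarvub, dalikur), so the same rule applies.
The other patterns: stems whose last vowel is 'o' delete the last vowel and add -ani; stems whose last vowel is 'a' add -ast.
So fomifzeg → fofomifzeg.

fofomifzeg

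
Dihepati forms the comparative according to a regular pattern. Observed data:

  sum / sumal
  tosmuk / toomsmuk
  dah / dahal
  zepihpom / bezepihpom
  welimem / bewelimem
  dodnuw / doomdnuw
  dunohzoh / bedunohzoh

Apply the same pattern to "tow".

towal

sum and zepihpom both end in -m yet inflect differently (sumal, bezepihpom), so the final letter is not what conditions the rule; the number of vowels is.
"tow" has 1 vowel. The stems with 1 vowel (dah → dahal, sum → sumal) add -al.
The other patterns: stems with 2 vowels insert -om- after the first vowel; stems with 3 vowels add the prefix be-.
So tow → towal.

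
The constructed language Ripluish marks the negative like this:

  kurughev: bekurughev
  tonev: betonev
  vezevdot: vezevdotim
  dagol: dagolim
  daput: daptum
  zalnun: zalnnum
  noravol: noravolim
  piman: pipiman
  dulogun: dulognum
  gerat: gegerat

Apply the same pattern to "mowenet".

piman and dulogun both end in -n yet inflect differently (pipiman, dulognum), so the final letter is not what conditions the rule; the last vowel is.
"mowenet" has last vowel 'e'. The stems whose last vowel is 'e' (kurughev → bekurughev, tonev → betonev) add the prefix be-.
The other patterns: stems whose last vowel is 'a' repeat the first consonant+vowel as a prefix; stems whose last vowel is 'u' delete the last vowel and add -um; stems whose last vowel is 'o' add -im.
So mowenet → bemowenet.

bemowenet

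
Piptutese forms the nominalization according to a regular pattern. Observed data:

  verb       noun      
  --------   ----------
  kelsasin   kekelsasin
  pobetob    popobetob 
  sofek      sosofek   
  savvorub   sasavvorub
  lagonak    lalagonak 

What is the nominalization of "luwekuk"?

luluwekuk

Every pair shown (kelsasin → kekelsasin, pobetob → popobetob, sofek → sosofek, …) follows the same rule: repeat the first consonant+vowel as a prefix.
So luwekuk → luluwekuk.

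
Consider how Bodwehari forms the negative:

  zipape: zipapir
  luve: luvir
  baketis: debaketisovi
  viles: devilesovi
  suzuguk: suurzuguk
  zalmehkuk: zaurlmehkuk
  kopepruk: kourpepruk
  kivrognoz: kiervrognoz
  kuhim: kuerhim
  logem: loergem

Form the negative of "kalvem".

zipape and viles both have last vowel 'e' yet inflect differently (zipapir, devilesovi), so the last vowel is not what conditions the rule; the final letter is.
"kalvem" ends in -m. The stems ending in -m (kuhim → kuerhim, logem → loergem) insert -er- after the first vowel.
So kalvem → kaerlvem.

kaerlvem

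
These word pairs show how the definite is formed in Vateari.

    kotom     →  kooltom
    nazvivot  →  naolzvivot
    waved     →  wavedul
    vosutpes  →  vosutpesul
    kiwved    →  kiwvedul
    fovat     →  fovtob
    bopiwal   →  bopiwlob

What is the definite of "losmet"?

nazvivot and fovat both end in -t yet inflect differently (naolzvivot, fovtob), so the final letter is not what conditions the rule; the last vowel is.
"losmet" has last vowel 'e'. The stems whose last vowel is 'e' (waved → wavedul, vosutpes → vosutpesul, kiwved → kiwvedul) add -ul.
The other patterns: stems whose last vowel is 'o' insert -ol- after the first vowel; stems whose last vowel is 'a' delete the last vowel and add -ob.
So losmet → losmetul.

losmetul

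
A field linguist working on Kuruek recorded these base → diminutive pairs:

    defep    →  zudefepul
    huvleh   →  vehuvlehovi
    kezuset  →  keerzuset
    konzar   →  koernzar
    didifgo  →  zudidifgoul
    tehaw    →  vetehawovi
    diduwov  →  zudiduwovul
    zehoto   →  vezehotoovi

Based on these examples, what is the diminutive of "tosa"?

didifgo and zehoto both end in -o yet inflect differently (zudidifgoul, vezehotoovi), so the final letter is not what conditions the rule; the first letter is.
"tosa" begins with t-. The one such stem in the data (tehaw → vetehawovi) adds ve- … -ovi around the stem, so the same rule applies.
The other patterns: stems beginning with d- add zu- … -ul around the stem; stems beginning with k- insert -er- after the first vowel.
So tosa → vetosaovi.

vetosaovi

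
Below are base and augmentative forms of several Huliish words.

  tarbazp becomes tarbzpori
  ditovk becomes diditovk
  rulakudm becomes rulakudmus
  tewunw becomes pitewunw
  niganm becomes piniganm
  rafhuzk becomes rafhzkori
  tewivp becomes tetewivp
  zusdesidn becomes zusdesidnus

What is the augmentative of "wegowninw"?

niganm and rulakudm both end in -m yet inflect differently (piniganm, rulakudmus), so the final letter is not what conditions the rule; the second-to-last letter is.
"wegowninw" has second-to-last letter 'n'. The stems whose second-to-last letter is 'n' (tewunw → pitewunw, niganm → piniganm) add the prefix pi-.
The other patterns: stems whose second-to-last letter is 'v' repeat the first consonant+vowel as a prefix; stems whose second-to-last letter is 'd' add -us; stems whose second-to-last letter is 'z' delete the last vowel and add -ori.
So wegowninw → piwegowninw.

piwegowninw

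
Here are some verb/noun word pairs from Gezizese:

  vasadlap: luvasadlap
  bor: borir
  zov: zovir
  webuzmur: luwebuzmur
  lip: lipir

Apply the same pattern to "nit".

vasadlap and lip both end in -p yet inflect differently (luvasadlap, lipir), so the final letter is not what conditions the rule; the number of vowels is.
"nit" has 1 vowel. The stems with 1 vowel (lip → lipir, bor → borir, zov → zovir) add -ir.
The other pattern: stems with 3 vowels add the prefix lu-.
So nit → nitir.

nitir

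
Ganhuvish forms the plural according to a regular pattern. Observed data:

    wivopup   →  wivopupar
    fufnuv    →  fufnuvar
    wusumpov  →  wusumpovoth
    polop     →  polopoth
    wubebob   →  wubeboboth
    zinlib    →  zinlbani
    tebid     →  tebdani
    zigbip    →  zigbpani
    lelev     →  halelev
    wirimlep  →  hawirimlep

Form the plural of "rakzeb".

harakzeb

fufnuv and wusumpov both end in -v yet inflect differently (fufnuvar, wusumpovoth), so the final letter is not what conditions the rule; the last vowel is.
"rakzeb" has last vowel 'e'. The stems whose last vowel is 'e' (lelev → halelev, wirimlep → hawirimlep) add the prefix ha-.
The other patterns: stems whose last vowel is 'u' add -ar; stems whose last vowel is 'o' add -oth; stems whose last vowel is 'i' delete the last vowel and add -ani.
So rakzeb → harakzeb.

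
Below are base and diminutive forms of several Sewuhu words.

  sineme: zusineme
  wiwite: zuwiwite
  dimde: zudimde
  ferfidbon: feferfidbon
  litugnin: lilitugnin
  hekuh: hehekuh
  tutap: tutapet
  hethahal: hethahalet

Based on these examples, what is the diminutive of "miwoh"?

hekuh and hethahal both begin with h- yet inflect differently (hehekuh, hethahalet), so the first letter is not what conditions the rule; the final letter is.
"miwoh" ends in -h. The one such stem in the data (hekuh → hehekuh) repeats the first consonant+vowel as a prefix (as do ferfidbon, litugnin), so the same rule applies.
The other patterns: stems ending in -e add the prefix zu-; stems ending in -l or -p add -et.
So miwoh → mimiwoh.

mimiwoh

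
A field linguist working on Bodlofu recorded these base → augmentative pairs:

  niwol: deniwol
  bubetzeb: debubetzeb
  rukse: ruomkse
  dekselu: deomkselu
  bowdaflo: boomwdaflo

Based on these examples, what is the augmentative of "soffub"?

desoffub

bubetzeb and rukse both have last vowel 'e' yet inflect differently (debubetzeb, ruomkse), so the last vowel is not what conditions the rule; whether the stem ends in a vowel or a consonant is.
"soffub" ends in a consonant. The stems ending in a consonant (niwol → deniwol, bubetzeb → debubetzeb) add the prefix de-.
The other pattern: stems ending in a vowel insert -om- after the first vowel.
So soffub → desoffub.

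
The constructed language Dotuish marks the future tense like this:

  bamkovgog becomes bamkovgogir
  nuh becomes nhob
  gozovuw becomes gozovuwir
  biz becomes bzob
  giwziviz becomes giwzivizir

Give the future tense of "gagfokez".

gagfokezir

giwziviz and biz both end in -z yet inflect differently (giwzivizir, bzob), so the final letter is not what conditions the rule; the number of vowels is.
"gagfokez" has 3 vowels. The stems with 3 vowels (giwziviz → giwzivizir, bamkovgog → bamkovgogir, gozovuw → gozovuwir) add -ir.
So gagfokez → gagfokezir.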